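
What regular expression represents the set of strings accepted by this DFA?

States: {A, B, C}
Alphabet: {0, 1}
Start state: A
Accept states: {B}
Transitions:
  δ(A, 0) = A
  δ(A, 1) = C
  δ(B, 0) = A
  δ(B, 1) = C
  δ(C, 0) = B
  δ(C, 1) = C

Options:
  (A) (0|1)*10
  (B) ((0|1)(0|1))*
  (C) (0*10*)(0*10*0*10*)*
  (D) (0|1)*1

Check each option against the DFA on short strings; one disagreement eliminates an option:
  (A) (0|1)*10: agrees with the DFA on every string of length ≤ 6
  (B) ((0|1)(0|1))*: on ε the DFA stays in A and rejects (A ∉ Accept), but the regex matches it → eliminate
  (C) (0*10*)(0*10*0*10*)*: on '1' the DFA goes A → C and rejects (C ∉ Accept), but the regex matches it → eliminate
  (D) (0|1)*1: on '1' the DFA goes A → C and rejects (C ∉ Accept), but the regex matches it → eliminate
Only (A) is consistent with the DFA.
(A) (0|1)*10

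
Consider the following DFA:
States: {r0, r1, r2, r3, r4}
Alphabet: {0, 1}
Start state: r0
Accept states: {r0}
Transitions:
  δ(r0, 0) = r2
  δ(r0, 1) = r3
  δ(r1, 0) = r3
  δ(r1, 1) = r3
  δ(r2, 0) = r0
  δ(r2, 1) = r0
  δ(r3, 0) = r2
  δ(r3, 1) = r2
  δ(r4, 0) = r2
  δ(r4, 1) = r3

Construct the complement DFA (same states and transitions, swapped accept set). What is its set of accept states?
Complement accept states = All states \ Original accept states
= {r0, r1, r2, r3, r4} \ {r0}
{r1, r2, r3, r4}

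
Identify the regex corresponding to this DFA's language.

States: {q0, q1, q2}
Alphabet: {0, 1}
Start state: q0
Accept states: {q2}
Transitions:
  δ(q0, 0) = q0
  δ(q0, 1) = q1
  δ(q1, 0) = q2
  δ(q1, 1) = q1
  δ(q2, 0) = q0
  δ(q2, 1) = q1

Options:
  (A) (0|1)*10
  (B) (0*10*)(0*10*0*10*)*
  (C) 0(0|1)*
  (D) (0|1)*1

Check each option against the DFA on short strings; one disagreement eliminates an option:
  (A) (0|1)*10: agrees with the DFA on every string of length ≤ 6
  (B) (0*10*)(0*10*0*10*)*: on '1' the DFA goes q0 → q1 and rejects (q1 ∉ Accept), but the regex matches it → eliminate
  (C) 0(0|1)*: on '0' the DFA goes q0 → q0 and rejects (q0 ∉ Accept), but the regex matches it → eliminate
  (D) (0|1)*1: on '1' the DFA goes q0 → q1 and rejects (q1 ∉ Accept), but the regex matches it → eliminate
Only (A) is consistent with the DFA.
(A) (0|1)*10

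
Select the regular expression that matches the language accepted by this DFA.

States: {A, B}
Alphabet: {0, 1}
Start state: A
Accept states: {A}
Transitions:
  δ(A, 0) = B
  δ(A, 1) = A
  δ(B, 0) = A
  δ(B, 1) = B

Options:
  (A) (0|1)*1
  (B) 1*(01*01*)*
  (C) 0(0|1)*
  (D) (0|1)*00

Check each option against the DFA on short strings; one disagreement eliminates an option:
  (A) (0|1)*1: on ε the DFA stays in A and accepts (A ∈ Accept), but the regex does not match it → eliminate
  (B) 1*(01*01*)*: agrees with the DFA on every string of length ≤ 6
  (C) 0(0|1)*: on ε the DFA stays in A and accepts (A ∈ Accept), but the regex does not match it → eliminate
  (D) (0|1)*00: on ε the DFA stays in A and accepts (A ∈ Accept), but the regex does not match it → eliminate
Only (B) is consistent with the DFA.
(B) 1*(01*01*)*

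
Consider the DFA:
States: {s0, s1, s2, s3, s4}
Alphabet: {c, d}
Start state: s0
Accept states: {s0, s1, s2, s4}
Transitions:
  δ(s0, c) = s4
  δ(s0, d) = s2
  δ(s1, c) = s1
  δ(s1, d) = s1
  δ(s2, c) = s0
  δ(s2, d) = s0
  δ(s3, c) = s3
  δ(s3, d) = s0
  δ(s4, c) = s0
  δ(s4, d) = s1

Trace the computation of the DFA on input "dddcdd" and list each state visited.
read 'd': s0 → s2
  read 'd': s2 → s0
  read 'd': s0 → s2
  read 'c': s2 → s0
  read 'd': s0 → s2
  read 'd': s2 → s0
s0 -> s2 -> s0 -> s2 -> s0 -> s2 -> s0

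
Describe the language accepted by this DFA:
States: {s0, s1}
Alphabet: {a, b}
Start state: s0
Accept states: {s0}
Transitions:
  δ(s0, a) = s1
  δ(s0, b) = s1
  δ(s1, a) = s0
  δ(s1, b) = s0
Testing a few strings:
  'bab' → reject
  'abb' → reject
  'bba' → reject
  'a' → reject
State roles: s0=even length so far; s1=odd length so far
All strings over {a,b} of even length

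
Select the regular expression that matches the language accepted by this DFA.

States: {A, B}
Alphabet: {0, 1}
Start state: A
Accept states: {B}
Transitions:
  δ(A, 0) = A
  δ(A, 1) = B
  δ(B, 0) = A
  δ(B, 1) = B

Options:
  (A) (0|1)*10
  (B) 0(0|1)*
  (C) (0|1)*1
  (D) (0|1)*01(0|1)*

Check each option against the DFA on short strings; one disagreement eliminates an option:
  (A) (0|1)*10: on '1' the DFA goes A → B and accepts (B ∈ Accept), but the regex does not match it → eliminate
  (B) 0(0|1)*: on '0' the DFA goes A → A and rejects (A ∉ Accept), but the regex matches it → eliminate
  (C) (0|1)*1: agrees with the DFA on every string of length ≤ 6
  (D) (0|1)*01(0|1)*: on '1' the DFA goes A → B and accepts (B ∈ Accept), but the regex does not match it → eliminate
Only (C) is consistent with the DFA.
(C) (0|1)*1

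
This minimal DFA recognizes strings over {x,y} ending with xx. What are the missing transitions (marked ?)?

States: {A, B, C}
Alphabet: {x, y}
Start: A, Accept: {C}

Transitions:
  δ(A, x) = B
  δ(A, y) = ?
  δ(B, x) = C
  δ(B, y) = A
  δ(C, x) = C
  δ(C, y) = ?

From the language and accept set, identify what each state tracks — A: last symbol not x; B: one trailing x; C: two trailing x's.
Each missing δ(q, a) is the state matching the new tracked value after reading a.
δ(A, y) = A; δ(C, y) = A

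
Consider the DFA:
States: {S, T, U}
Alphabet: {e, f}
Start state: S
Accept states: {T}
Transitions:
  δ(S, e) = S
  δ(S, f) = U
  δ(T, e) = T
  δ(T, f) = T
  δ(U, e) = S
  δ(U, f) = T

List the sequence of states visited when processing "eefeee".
read 'e': S → S
  read 'e': S → S
  read 'f': S → U
  read 'e': U → S
  read 'e': S → S
  read 'e': S → S
S -> S -> S -> U -> S -> S -> S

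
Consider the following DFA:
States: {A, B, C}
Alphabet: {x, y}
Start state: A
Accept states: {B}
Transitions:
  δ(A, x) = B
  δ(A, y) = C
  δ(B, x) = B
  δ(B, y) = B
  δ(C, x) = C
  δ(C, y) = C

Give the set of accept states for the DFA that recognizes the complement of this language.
Complement accept states = All states \ Original accept states
= {A, B, C} \ {B}
{A, C}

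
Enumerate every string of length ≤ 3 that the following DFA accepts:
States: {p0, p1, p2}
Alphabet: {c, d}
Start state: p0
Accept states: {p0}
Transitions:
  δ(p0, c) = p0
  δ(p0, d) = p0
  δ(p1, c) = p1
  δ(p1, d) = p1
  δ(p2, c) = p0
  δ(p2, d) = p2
ε, c, d, cc, cd, dc, dd, ccc, ccd, cdc, cdd, dcc, dcd, ddc, ddd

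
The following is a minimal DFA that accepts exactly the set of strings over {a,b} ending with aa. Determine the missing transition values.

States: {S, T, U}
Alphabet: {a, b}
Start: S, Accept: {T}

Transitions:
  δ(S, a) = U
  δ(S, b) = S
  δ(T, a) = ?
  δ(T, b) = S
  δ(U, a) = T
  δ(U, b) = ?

From the language and accept set, identify what each state tracks — S: last symbol not a; T: two trailing a's; U: one trailing a.
Each missing δ(q, a) is the state matching the new tracked value after reading a.
δ(T, a) = T; δ(U, b) = S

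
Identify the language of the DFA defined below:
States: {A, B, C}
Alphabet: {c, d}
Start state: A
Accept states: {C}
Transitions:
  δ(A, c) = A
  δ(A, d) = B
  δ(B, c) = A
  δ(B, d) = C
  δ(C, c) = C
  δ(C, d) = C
Testing a few strings:
  'cd' → reject
  'ccdd' → accept
  'c' → reject
  'd' → reject
State roles: A=no progress toward dd; B=one trailing d; C=substring dd seen
All strings over {c,d} containing the substring dd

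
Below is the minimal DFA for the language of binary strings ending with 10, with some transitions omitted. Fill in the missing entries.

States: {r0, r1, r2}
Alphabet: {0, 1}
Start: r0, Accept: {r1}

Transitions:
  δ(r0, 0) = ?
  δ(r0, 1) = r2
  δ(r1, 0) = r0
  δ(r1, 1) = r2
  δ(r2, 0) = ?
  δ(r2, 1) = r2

From the language and accept set, identify what each state tracks — r0: no suffix match; r1: suffix is 10; r2: one trailing 1.
Each missing δ(q, a) is the state matching the new tracked value after reading a.
δ(r0, 0) = r0; δ(r2, 0) = r1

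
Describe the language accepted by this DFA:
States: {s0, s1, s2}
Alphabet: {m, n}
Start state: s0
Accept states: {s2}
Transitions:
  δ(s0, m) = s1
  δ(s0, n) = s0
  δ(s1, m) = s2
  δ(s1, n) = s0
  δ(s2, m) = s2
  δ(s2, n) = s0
Testing a few strings:
  'm' → reject
  'nmm' → accept
  'nn' → reject
  'n' → reject
State roles: s0=last symbol not m; s1=one trailing m; s2=two trailing m's
All strings over {m,n} ending with mm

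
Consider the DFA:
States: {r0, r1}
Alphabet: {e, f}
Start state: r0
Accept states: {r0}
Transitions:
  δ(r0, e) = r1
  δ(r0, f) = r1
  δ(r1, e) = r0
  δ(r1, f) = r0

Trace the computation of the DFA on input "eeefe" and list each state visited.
read 'e': r0 → r1
  read 'e': r1 → r0
  read 'e': r0 → r1
  read 'f': r1 → r0
  read 'e': r0 → r1
r0 -> r1 -> r0 -> r1 -> r0 -> r1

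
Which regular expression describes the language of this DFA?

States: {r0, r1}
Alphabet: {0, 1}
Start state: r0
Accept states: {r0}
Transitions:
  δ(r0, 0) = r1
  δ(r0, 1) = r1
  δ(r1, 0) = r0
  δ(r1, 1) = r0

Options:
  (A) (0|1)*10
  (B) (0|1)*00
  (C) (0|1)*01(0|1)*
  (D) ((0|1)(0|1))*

Check each option against the DFA on short strings; one disagreement eliminates an option:
  (A) (0|1)*10: on ε the DFA stays in r0 and accepts (r0 ∈ Accept), but the regex does not match it → eliminate
  (B) (0|1)*00: on ε the DFA stays in r0 and accepts (r0 ∈ Accept), but the regex does not match it → eliminate
  (C) (0|1)*01(0|1)*: on ε the DFA stays in r0 and accepts (r0 ∈ Accept), but the regex does not match it → eliminate
  (D) ((0|1)(0|1))*: agrees with the DFA on every string of length ≤ 6
Only (D) is consistent with the DFA.
(D) ((0|1)(0|1))*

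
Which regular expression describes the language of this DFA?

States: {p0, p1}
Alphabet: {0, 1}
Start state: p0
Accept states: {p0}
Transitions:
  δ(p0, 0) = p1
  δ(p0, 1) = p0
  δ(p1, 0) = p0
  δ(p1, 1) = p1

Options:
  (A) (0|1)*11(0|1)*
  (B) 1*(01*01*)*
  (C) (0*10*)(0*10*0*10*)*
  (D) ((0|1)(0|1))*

Check each option against the DFA on short strings; one disagreement eliminates an option:
  (A) (0|1)*11(0|1)*: on ε the DFA stays in p0 and accepts (p0 ∈ Accept), but the regex does not match it → eliminate
  (B) 1*(01*01*)*: agrees with the DFA on every string of length ≤ 6
  (C) (0*10*)(0*10*0*10*)*: on ε the DFA stays in p0 and accepts (p0 ∈ Accept), but the regex does not match it → eliminate
  (D) ((0|1)(0|1))*: on '1' the DFA goes p0 → p0 and accepts (p0 ∈ Accept), but the regex does not match it → eliminate
Only (B) is consistent with the DFA.
(B) 1*(01*01*)*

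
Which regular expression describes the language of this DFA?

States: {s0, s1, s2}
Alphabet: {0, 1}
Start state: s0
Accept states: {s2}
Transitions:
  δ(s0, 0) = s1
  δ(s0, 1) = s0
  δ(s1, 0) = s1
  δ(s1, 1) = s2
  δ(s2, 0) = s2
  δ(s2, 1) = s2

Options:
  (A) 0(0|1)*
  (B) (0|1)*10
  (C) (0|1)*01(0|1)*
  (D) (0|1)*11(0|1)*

Check each option against the DFA on short strings; one disagreement eliminates an option:
  (A) 0(0|1)*: on '0' the DFA goes s0 → s1 and rejects (s1 ∉ Accept), but the regex matches it → eliminate
  (B) (0|1)*10: on '01' the DFA goes s0 → s1 → s2 and accepts (s2 ∈ Accept), but the regex does not match it → eliminate
  (C) (0|1)*01(0|1)*: agrees with the DFA on every string of length ≤ 6
  (D) (0|1)*11(0|1)*: on '01' the DFA goes s0 → s1 → s2 and accepts (s2 ∈ Accept), but the regex does not match it → eliminate
Only (C) is consistent with the DFA.
(C) (0|1)*01(0|1)*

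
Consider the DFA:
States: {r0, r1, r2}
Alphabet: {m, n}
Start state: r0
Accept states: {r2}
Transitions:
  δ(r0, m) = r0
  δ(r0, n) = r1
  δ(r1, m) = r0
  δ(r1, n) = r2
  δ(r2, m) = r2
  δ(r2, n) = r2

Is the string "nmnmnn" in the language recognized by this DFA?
Processing string "nmnmnn":
  r0 --n--> r1
  r1 --m--> r0
  r0 --n--> r1
  r1 --m--> r0
  r0 --n--> r1
  r1 --n--> r2
Final state: r2
Accept states: {r2}
Yes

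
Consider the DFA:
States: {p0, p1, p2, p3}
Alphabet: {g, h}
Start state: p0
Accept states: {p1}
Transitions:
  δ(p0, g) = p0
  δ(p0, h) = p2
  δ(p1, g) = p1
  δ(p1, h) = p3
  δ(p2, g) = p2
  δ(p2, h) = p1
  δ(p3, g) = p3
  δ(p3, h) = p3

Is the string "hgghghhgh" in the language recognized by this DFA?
Processing string "hgghghhgh":
  p0 --h--> p2
  p2 --g--> p2
  p2 --g--> p2
  p2 --h--> p1
  p1 --g--> p1
  p1 --h--> p3
  p3 --h--> p3
  p3 --g--> p3
  p3 --h--> p3
Final state: p3
Accept states: {p1}
No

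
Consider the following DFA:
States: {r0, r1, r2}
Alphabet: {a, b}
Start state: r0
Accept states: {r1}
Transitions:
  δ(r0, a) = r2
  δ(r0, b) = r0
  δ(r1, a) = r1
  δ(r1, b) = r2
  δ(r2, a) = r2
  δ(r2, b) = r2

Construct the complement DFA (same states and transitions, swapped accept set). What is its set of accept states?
Complement accept states = All states \ Original accept states
= {r0, r1, r2} \ {r1}
{r0, r2}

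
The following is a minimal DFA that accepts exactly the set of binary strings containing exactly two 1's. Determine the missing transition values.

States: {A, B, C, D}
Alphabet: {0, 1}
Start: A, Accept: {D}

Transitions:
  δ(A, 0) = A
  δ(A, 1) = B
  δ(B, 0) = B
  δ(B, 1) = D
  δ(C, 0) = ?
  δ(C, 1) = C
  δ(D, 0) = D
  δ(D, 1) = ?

From the language and accept set, identify what each state tracks — A: zero 1's; B: one 1; C: ≥ three 1's (dead); D: two 1's.
Each missing δ(q, a) is the state matching the new tracked value after reading a.
δ(C, 0) = C; δ(D, 1) = C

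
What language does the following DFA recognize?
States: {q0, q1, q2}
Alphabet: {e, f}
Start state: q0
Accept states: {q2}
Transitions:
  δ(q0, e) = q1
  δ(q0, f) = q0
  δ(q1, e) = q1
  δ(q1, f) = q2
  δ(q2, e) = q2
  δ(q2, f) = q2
Testing a few strings:
  'ffee' → reject
  'fe' → reject
  'fee' → reject
  'ffe' → reject
State roles: q0=no e seen yet; q1=seen a e, waiting for f; q2=substring ef seen
All strings over {e,f} containing the substring ef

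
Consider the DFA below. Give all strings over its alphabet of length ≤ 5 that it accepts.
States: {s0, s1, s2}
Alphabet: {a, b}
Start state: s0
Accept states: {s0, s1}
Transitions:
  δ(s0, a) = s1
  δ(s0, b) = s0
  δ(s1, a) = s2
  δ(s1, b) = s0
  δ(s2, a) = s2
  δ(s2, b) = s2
ε, a, b, ab, ba, bb, aba, abb, bab, bba, bbb, abab, abba, abbb, baba, babb, bbab, bbba, bbbb, ababa, ababb, abbab, abbba, abbbb, babab, babba, babbb, bbaba, bbabb, bbbab, bbbba, bbbbb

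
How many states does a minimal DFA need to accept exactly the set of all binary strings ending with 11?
By Myhill–Nerode, count the distinguishable equivalence classes: 3 classes — one per longest suffix of the input that is a prefix of '11' (lengths 0 through 2); only the length-2 class is accepting.
3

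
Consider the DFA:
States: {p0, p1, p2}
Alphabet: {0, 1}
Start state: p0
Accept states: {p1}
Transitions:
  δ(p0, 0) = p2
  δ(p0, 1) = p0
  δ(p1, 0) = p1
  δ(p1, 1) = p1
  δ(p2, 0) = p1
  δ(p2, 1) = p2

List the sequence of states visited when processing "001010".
read '0': p0 → p2
  read '0': p2 → p1
  read '1': p1 → p1
  read '0': p1 → p1
  read '1': p1 → p1
  read '0': p1 → p1
p0 -> p2 -> p1 -> p1 -> p1 -> p1 -> p1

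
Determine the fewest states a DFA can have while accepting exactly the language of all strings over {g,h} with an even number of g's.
By Myhill–Nerode, count the distinguishable equivalence classes: two classes — parity of the count of g's.
2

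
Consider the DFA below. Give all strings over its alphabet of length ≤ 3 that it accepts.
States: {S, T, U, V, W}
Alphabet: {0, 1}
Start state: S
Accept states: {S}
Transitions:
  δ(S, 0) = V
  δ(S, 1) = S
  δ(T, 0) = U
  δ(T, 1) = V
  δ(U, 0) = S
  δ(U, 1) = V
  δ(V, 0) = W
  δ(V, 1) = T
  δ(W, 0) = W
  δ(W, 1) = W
ε, 1, 11, 111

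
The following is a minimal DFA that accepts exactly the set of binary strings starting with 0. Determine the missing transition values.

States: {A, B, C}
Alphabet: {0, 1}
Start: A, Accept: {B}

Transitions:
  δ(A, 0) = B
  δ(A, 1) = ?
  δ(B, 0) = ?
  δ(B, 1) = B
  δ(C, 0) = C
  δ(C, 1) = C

From the language and accept set, identify what each state tracks — A: no input read; B: started with 0; C: started with 1 (dead).
Each missing δ(q, a) is the state matching the new tracked value after reading a.
δ(A, 1) = C; δ(B, 0) = B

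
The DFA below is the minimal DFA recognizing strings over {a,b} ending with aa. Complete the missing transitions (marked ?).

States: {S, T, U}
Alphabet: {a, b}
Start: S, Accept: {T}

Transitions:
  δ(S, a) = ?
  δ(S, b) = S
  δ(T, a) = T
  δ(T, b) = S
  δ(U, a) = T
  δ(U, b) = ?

From the language and accept set, identify what each state tracks — S: last symbol not a; T: two trailing a's; U: one trailing a.
Each missing δ(q, a) is the state matching the new tracked value after reading a.
δ(S, a) = U; δ(U, b) = S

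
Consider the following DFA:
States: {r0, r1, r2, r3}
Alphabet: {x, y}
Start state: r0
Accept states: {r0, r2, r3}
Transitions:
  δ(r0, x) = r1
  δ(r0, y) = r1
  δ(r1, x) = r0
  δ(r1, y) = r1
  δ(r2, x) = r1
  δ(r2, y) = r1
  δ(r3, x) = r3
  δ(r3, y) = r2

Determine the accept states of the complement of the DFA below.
Complement accept states = All states \ Original accept states
= {r0, r1, r2, r3} \ {r0, r2, r3}
{r1}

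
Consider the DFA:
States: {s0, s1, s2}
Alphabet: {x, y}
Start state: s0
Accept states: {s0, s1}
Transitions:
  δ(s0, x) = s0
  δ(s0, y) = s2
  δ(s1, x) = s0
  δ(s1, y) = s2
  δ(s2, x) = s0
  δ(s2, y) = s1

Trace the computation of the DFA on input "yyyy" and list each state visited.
read 'y': s0 → s2
  read 'y': s2 → s1
  read 'y': s1 → s2
  read 'y': s2 → s1
s0 -> s2 -> s1 -> s2 -> s1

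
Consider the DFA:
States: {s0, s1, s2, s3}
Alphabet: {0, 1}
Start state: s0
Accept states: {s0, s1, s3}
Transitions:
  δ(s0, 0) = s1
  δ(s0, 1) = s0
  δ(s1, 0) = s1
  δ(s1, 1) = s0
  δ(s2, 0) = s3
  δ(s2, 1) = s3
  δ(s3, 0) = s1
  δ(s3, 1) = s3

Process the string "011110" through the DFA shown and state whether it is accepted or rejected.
Processing string "011110":
  s0 --0--> s1
  s1 --1--> s0
  s0 --1--> s0
  s0 --1--> s0
  s0 --1--> s0
  s0 --0--> s1
Final state: s1
Accept states: {s0, s1, s3}
Yes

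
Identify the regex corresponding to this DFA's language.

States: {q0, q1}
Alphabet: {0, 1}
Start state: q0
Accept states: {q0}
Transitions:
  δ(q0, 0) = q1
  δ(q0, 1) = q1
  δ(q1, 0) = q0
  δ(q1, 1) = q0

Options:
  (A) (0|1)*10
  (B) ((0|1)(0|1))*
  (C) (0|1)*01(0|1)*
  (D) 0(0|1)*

Check each option against the DFA on short strings; one disagreement eliminates an option:
  (A) (0|1)*10: on ε the DFA stays in q0 and accepts (q0 ∈ Accept), but the regex does not match it → eliminate
  (B) ((0|1)(0|1))*: agrees with the DFA on every string of length ≤ 6
  (C) (0|1)*01(0|1)*: on ε the DFA stays in q0 and accepts (q0 ∈ Accept), but the regex does not match it → eliminate
  (D) 0(0|1)*: on ε the DFA stays in q0 and accepts (q0 ∈ Accept), but the regex does not match it → eliminate
Only (B) is consistent with the DFA.
(B) ((0|1)(0|1))*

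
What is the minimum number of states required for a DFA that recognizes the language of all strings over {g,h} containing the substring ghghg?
By Myhill–Nerode, count the distinguishable equivalence classes: 6 classes — one per longest suffix of the input that is a prefix of 'ghghg' (lengths 0 through 4), plus an absorbing 'already seen ghghg' class.
6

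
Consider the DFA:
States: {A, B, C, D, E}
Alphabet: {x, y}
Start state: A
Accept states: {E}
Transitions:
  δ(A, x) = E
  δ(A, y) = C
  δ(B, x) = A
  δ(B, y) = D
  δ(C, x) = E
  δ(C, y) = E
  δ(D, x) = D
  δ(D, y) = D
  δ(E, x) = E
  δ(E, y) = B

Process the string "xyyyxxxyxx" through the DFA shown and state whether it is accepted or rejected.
Processing string "xyyyxxxyxx":
  A --x--> E
  E --y--> B
  B --y--> D
  D --y--> D
  D --x--> D
  D --x--> D
  D --x--> D
  D --y--> D
  D --x--> D
  D --x--> D
Final state: D
Accept states: {E}
No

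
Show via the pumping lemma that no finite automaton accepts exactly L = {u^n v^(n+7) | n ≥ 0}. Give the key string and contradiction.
Assume L is regular with pumping length p. Idea: pumping the u-block breaks the fixed offset of 7.
Choose s = u^p v^(p+7) ∈ L. By the pumping lemma, s = xyz with |xy| ≤ p, |y| > 0, so y = u^k with k ≥ 1. Then xy²z = u^(p+k) v^(p+7). For this to be in L we would need p+7 = (p+k)+7, i.e. k = 0, contradicting k ≥ 1. So xy²z ∉ L.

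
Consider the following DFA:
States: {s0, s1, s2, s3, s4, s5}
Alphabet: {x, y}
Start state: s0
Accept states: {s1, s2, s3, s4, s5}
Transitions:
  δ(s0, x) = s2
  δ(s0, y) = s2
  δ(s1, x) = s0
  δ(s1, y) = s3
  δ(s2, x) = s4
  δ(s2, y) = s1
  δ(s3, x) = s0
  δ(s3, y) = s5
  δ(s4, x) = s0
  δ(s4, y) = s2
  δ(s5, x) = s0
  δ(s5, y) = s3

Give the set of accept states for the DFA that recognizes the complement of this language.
Complement accept states = All states \ Original accept states
= {s0, s1, s2, s3, s4, s5} \ {s1, s2, s3, s4, s5}
{s0}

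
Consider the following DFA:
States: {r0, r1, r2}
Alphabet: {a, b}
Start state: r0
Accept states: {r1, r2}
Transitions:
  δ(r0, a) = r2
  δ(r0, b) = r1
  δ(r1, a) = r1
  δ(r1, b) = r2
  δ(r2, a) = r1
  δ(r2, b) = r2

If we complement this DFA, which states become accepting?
Complement accept states = All states \ Original accept states
= {r0, r1, r2} \ {r1, r2}
{r0}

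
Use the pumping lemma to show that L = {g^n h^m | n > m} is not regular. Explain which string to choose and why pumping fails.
Assume L is regular with pumping length p. Idea: pumping down the g-block drops the g-count to at most the h-count.
Choose s = g^(p+1) h^p ∈ L (|s| = 2p+1 ≥ p). By the pumping lemma, s = xyz with |xy| ≤ p, |y| > 0, so y = g^k with k ≥ 1. Take i = 0: xz = g^(p+1−k) h^p. Since k ≥ 1, p+1−k ≤ p, so the number of g's is no longer strictly greater than the number of h's, hence xz ∉ L.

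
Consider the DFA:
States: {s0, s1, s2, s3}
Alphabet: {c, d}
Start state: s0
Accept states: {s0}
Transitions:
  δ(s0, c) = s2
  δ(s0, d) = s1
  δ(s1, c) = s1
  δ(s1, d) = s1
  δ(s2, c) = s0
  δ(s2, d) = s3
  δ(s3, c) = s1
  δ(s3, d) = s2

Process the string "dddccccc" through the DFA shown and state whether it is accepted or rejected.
Processing string "dddccccc":
  s0 --d--> s1
  s1 --d--> s1
  s1 --d--> s1
  s1 --c--> s1
  s1 --c--> s1
  s1 --c--> s1
  s1 --c--> s1
  s1 --c--> s1
Final state: s1
Accept states: {s0}
No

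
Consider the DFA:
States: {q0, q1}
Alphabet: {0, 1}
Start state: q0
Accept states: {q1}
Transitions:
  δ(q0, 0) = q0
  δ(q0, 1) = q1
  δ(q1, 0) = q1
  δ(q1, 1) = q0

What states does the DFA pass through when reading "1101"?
read '1': q0 → q1
  read '1': q1 → q0
  read '0': q0 → q0
  read '1': q0 → q1
q0 -> q1 -> q0 -> q0 -> q1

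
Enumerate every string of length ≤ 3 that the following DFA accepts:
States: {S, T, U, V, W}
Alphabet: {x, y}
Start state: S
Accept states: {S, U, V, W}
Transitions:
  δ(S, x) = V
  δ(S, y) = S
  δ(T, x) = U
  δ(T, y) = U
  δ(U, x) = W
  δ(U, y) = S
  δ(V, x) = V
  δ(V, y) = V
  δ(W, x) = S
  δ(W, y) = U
ε, x, y, xx, xy, yx, yy, xxx, xxy, xyx, xyy, yxx, yxy, yyx, yyy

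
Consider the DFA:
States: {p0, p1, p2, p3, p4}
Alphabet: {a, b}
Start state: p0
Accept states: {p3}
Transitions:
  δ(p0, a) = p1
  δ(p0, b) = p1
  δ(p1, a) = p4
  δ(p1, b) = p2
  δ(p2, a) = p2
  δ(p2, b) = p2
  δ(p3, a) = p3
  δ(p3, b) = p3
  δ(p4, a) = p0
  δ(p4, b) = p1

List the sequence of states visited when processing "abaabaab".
read 'a': p0 → p1
  read 'b': p1 → p2
  read 'a': p2 → p2
  read 'a': p2 → p2
  read 'b': p2 → p2
  read 'a': p2 → p2
  read 'a': p2 → p2
  read 'b': p2 → p2
p0 -> p1 -> p2 -> p2 -> p2 -> p2 -> p2 -> p2 -> p2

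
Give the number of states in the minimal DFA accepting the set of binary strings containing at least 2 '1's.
By Myhill–Nerode, count the distinguishable equivalence classes: 3 classes — having seen 0, 1, or ≥2 copies of '1'; any two classes i < j (j ≤ 2) are distinguished by the string 1^(2−j), which takes class j to 2 copies (accepted) but leaves class i below 2 (rejected).
3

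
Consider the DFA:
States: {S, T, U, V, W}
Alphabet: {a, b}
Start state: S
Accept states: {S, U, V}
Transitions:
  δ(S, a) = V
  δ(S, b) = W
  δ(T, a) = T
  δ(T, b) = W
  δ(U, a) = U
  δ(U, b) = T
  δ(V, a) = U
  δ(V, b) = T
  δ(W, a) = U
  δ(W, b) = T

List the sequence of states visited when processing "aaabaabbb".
read 'a': S → V
  read 'a': V → U
  read 'a': U → U
  read 'b': U → T
  read 'a': T → T
  read 'a': T → T
  read 'b': T → W
  read 'b': W → T
  read 'b': T → W
S -> V -> U -> U -> T -> T -> T -> W -> T -> W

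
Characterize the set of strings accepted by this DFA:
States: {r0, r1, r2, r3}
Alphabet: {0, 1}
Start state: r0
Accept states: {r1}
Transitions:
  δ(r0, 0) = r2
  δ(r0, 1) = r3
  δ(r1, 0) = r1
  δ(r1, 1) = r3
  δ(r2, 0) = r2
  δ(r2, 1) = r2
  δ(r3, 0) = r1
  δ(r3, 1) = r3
Testing a few strings:
  '0' → reject
  '00' → reject
  '011' → reject
  '10' → accept
State roles: r0=no input read; r1=started with 1, last symbol 0; r2=started with 0 (dead); r3=started with 1, last symbol 1
All binary strings that start with 1 and end with 0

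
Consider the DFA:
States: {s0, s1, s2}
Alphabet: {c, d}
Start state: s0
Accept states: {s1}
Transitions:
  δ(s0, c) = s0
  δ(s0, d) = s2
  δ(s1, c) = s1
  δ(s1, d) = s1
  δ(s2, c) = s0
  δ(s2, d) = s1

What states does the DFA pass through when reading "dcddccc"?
read 'd': s0 → s2
  read 'c': s2 → s0
  read 'd': s0 → s2
  read 'd': s2 → s1
  read 'c': s1 → s1
  read 'c': s1 → s1
  read 'c': s1 → s1
s0 -> s2 -> s0 -> s2 -> s1 -> s1 -> s1 -> s1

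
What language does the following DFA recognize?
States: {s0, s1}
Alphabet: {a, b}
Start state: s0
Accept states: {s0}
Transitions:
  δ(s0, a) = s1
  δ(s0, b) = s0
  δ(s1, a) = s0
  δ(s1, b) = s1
Testing a few strings:
  'ab' → reject
  'bb' → accept
  'a' → reject
  'aba' → accept
State roles: s0=even number of a's so far; s1=odd number of a's so far
All strings over {a,b} with an even number of a's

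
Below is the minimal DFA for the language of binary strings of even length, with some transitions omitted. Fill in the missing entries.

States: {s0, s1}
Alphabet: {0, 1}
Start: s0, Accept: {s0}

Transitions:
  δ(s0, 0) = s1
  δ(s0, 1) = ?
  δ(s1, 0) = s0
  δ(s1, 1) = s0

From the language and accept set, identify what each state tracks — s0: even length so far; s1: odd length so far.
Each missing δ(q, a) is the state matching the new tracked value after reading a.
δ(s0, 1) = s1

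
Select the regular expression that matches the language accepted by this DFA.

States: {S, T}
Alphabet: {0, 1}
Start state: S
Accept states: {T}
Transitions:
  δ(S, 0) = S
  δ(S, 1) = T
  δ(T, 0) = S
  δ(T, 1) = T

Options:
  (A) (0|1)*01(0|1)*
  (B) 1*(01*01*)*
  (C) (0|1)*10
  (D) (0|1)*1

Check each option against the DFA on short strings; one disagreement eliminates an option:
  (A) (0|1)*01(0|1)*: on '1' the DFA goes S → T and accepts (T ∈ Accept), but the regex does not match it → eliminate
  (B) 1*(01*01*)*: on ε the DFA stays in S and rejects (S ∉ Accept), but the regex matches it → eliminate
  (C) (0|1)*10: on '1' the DFA goes S → T and accepts (T ∈ Accept), but the regex does not match it → eliminate
  (D) (0|1)*1: agrees with the DFA on every string of length ≤ 6
Only (D) is consistent with the DFA.
(D) (0|1)*1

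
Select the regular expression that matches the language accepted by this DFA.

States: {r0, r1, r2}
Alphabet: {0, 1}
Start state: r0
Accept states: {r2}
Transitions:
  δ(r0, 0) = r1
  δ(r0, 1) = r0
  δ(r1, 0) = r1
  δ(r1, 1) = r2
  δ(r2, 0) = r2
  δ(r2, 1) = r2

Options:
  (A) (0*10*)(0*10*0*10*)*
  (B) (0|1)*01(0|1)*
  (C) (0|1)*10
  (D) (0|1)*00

Check each option against the DFA on short strings; one disagreement eliminates an option:
  (A) (0*10*)(0*10*0*10*)*: on '1' the DFA goes r0 → r0 and rejects (r0 ∉ Accept), but the regex matches it → eliminate
  (B) (0|1)*01(0|1)*: agrees with the DFA on every string of length ≤ 6
  (C) (0|1)*10: on '01' the DFA goes r0 → r1 → r2 and accepts (r2 ∈ Accept), but the regex does not match it → eliminate
  (D) (0|1)*00: on '00' the DFA goes r0 → r1 → r1 and rejects (r1 ∉ Accept), but the regex matches it → eliminate
Only (B) is consistent with the DFA.
(B) (0|1)*01(0|1)*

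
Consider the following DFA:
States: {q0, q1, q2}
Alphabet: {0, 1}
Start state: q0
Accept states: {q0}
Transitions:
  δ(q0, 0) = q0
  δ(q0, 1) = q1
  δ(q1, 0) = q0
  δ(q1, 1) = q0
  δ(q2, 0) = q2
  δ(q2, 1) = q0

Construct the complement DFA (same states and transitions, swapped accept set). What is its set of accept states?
Complement accept states = All states \ Original accept states
= {q0, q1, q2} \ {q0}
{q1, q2}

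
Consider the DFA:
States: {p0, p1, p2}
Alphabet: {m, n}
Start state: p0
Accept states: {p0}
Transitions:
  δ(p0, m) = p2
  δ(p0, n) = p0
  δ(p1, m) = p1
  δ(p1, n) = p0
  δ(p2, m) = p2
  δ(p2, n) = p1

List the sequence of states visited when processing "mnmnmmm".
read 'm': p0 → p2
  read 'n': p2 → p1
  read 'm': p1 → p1
  read 'n': p1 → p0
  read 'm': p0 → p2
  read 'm': p2 → p2
  read 'm': p2 → p2
p0 -> p2 -> p1 -> p1 -> p0 -> p2 -> p2 -> p2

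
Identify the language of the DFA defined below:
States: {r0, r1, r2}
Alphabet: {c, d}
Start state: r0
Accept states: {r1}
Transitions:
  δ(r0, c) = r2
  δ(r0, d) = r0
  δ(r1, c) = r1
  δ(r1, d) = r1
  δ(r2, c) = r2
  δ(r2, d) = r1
Testing a few strings:
  'ddcc' → reject
  'cccd' → accept
  'cdd' → accept
  'dddc' → reject
State roles: r0=no c seen yet; r1=substring cd seen; r2=seen a c, waiting for d
All strings over {c,d} containing the substring cd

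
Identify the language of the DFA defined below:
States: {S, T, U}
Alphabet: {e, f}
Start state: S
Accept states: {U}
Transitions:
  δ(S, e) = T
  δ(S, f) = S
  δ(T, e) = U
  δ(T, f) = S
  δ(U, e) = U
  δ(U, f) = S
Testing a few strings:
  'ee' → accept
  'ffe' → reject
  'feef' → reject
  'f' → reject
State roles: S=last symbol not e; T=one trailing e; U=two trailing e's
All strings over {e,f} ending with ee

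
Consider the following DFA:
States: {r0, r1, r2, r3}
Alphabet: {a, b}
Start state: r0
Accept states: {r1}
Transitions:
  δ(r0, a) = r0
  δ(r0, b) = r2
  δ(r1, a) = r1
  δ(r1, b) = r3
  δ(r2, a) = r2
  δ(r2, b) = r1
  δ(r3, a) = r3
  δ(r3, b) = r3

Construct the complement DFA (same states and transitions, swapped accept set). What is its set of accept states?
Complement accept states = All states \ Original accept states
= {r0, r1, r2, r3} \ {r1}
{r0, r2, r3}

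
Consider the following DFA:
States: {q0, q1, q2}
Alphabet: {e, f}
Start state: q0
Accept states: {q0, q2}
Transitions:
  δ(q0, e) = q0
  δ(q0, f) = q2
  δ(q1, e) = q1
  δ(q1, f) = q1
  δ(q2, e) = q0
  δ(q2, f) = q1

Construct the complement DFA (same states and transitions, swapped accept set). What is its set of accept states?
Complement accept states = All states \ Original accept states
= {q0, q1, q2} \ {q0, q2}
{q1}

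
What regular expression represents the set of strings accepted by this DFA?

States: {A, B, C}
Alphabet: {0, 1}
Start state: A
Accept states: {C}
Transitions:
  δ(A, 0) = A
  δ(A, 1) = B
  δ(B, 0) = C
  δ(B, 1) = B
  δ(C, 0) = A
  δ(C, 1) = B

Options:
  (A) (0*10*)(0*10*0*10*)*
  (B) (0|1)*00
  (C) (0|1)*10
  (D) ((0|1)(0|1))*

Check each option against the DFA on short strings; one disagreement eliminates an option:
  (A) (0*10*)(0*10*0*10*)*: on '1' the DFA goes A → B and rejects (B ∉ Accept), but the regex matches it → eliminate
  (B) (0|1)*00: on '00' the DFA goes A → A → A and rejects (A ∉ Accept), but the regex matches it → eliminate
  (C) (0|1)*10: agrees with the DFA on every string of length ≤ 6
  (D) ((0|1)(0|1))*: on ε the DFA stays in A and rejects (A ∉ Accept), but the regex matches it → eliminate
Only (C) is consistent with the DFA.
(C) (0|1)*10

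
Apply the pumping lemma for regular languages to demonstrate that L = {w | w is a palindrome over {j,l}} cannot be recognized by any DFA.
Assume L is regular with pumping length p. Idea: pumping the leading j-block breaks the symmetry.
Choose s = j^p l j^p (a palindrome of length 2p+1 ≥ p). By the pumping lemma, s = xyz with |xy| ≤ p, |y| > 0, so y = j^k with k > 0 (xy lies entirely in the first j^p). Then xy²z = j^(p+k) l j^p, which is not a palindrome since p+k ≠ p.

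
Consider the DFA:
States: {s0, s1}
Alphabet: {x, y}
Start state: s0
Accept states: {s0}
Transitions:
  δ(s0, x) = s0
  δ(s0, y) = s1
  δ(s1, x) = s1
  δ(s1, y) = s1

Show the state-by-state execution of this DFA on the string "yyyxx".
read 'y': s0 → s1
  read 'y': s1 → s1
  read 'y': s1 → s1
  read 'x': s1 → s1
  read 'x': s1 → s1
s0 -> s1 -> s1 -> s1 -> s1 -> s1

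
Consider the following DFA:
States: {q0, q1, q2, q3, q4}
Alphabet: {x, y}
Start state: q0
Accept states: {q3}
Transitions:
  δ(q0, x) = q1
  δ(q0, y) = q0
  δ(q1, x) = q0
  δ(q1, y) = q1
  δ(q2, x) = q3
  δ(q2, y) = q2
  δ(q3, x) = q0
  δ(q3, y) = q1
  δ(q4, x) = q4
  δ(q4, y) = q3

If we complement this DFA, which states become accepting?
Complement accept states = All states \ Original accept states
= {q0, q1, q2, q3, q4} \ {q3}
{q0, q1, q2, q4}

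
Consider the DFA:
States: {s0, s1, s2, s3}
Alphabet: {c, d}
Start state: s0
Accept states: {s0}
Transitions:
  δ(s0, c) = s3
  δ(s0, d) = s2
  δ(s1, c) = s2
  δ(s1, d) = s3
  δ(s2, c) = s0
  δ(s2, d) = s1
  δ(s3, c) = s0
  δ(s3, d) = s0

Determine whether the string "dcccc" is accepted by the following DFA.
Processing string "dcccc":
  s0 --d--> s2
  s2 --c--> s0
  s0 --c--> s3
  s3 --c--> s0
  s0 --c--> s3
Final state: s3
Accept states: {s0}
No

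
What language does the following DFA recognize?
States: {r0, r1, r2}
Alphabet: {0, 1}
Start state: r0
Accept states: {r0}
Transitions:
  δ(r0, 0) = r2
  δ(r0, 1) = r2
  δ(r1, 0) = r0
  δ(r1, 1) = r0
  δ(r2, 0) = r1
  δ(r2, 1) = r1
Testing a few strings:
  '1100' → reject
  '10' → reject
  '1' → reject
  '111' → accept
State roles: r0=length ≡ 0 (mod 3); r1=length ≡ 2 (mod 3); r2=length ≡ 1 (mod 3)
All binary strings whose length is a multiple of 3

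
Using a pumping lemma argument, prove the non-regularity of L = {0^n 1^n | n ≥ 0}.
Assume L is regular with pumping length p. Idea: pumping the 0-block changes the count balance.
Choose s = 0^p 1^p (length 2p ≥ p). By the pumping lemma, s = xyz with |xy| ≤ p, |y| > 0. So y = 0^k for some k > 0 (since xy is entirely within the 0's). Pumping gives xy²z = 0^(p+k) 1^p, which is not in L since p+k ≠ p.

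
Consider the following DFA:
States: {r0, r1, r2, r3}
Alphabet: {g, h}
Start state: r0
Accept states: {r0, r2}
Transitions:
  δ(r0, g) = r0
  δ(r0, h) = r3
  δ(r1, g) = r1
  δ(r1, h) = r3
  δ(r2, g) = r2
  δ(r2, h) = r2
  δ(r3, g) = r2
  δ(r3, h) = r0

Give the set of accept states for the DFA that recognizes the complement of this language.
Complement accept states = All states \ Original accept states
= {r0, r1, r2, r3} \ {r0, r2}
{r1, r3}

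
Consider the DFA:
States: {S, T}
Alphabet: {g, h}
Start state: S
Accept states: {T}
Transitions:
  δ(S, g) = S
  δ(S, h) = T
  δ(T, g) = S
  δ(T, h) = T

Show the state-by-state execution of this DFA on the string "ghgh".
read 'g': S → S
  read 'h': S → T
  read 'g': T → S
  read 'h': S → T
S -> S -> T -> S -> T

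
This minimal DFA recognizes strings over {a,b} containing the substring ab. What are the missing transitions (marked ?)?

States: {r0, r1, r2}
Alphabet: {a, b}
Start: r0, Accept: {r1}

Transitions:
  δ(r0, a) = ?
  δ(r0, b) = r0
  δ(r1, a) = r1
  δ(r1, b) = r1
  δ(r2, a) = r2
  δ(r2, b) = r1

From the language and accept set, identify what each state tracks — r0: no a seen yet; r1: substring ab seen; r2: seen a a, waiting for b.
Each missing δ(q, a) is the state matching the new tracked value after reading a.
δ(r0, a) = r2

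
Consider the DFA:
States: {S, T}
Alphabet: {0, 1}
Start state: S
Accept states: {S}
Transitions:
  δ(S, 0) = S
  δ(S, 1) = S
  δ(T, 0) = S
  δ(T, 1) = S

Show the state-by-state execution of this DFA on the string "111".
read '1': S → S
  read '1': S → S
  read '1': S → S
S -> S -> S -> S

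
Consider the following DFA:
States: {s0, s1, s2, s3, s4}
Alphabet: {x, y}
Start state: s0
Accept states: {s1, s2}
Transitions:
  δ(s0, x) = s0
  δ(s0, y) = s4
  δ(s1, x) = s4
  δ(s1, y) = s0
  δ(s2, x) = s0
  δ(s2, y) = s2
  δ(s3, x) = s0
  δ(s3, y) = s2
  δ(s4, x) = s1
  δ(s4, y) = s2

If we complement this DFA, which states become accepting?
Complement accept states = All states \ Original accept states
= {s0, s1, s2, s3, s4} \ {s1, s2}
{s0, s3, s4}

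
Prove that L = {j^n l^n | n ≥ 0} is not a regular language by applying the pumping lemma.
Assume L is regular with pumping length p. Idea: pumping the j-block changes the count balance.
Choose s = j^p l^p (length 2p ≥ p). By the pumping lemma, s = xyz with |xy| ≤ p, |y| > 0. So y = j^k for some k > 0 (since xy is entirely within the j's). Pumping gives xy²z = j^(p+k) l^p, which is not in L since p+k ≠ p.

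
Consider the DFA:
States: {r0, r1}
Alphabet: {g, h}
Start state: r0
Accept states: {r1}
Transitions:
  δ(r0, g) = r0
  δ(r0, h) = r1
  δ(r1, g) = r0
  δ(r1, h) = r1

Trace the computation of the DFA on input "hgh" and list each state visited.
read 'h': r0 → r1
  read 'g': r1 → r0
  read 'h': r0 → r1
r0 -> r1 -> r0 -> r1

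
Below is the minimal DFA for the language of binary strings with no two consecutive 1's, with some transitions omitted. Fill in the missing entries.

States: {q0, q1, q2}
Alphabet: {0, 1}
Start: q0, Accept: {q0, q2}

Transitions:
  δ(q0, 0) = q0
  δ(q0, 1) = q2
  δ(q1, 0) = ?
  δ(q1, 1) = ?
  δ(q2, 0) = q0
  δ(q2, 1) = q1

From the language and accept set, identify what each state tracks — q0: last symbol not 1 (ok); q1: saw 11 (dead); q2: last symbol 1 (ok).
Each missing δ(q, a) is the state matching the new tracked value after reading a.
δ(q1, 0) = q1; δ(q1, 1) = q1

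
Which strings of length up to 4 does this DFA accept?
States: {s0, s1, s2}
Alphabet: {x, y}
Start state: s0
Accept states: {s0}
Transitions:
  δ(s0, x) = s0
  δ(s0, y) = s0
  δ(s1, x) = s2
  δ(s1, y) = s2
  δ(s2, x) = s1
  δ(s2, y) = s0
ε, x, y, xx, xy, yx, yy, xxx, xxy, xyx, xyy, yxx, yxy, yyx, yyy, xxxx, xxxy, xxyx, xxyy, xyxx, xyxy, xyyx, xyyy, yxxx, yxxy, yxyx, yxyy, yyxx, yyxy, yyyx, yyyy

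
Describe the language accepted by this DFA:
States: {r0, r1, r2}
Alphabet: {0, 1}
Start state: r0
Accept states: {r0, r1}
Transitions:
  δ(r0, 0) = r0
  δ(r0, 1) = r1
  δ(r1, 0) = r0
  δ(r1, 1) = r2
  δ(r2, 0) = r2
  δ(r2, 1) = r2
Testing a few strings:
  '001' → accept
  '11' → reject
  '1000' → accept
  '00' → accept
State roles: r0=last symbol not 1 (ok); r1=last symbol 1 (ok); r2=saw 11 (dead)
All binary strings with no two consecutive 1's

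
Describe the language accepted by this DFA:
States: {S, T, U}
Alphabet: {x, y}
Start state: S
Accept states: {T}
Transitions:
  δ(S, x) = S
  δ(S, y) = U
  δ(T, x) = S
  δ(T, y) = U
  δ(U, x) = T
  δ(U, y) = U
Testing a few strings:
  'yy' → reject
  'x' → reject
  'xx' → reject
  'yxxy' → reject
State roles: S=no suffix match; T=suffix is yx; U=one trailing y
All strings over {x,y} ending with yx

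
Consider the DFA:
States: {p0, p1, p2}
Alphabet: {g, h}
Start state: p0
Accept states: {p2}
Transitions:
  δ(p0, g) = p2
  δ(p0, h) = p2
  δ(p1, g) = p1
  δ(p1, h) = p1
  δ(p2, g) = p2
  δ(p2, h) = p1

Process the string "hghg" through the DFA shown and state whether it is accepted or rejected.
Processing string "hghg":
  p0 --h--> p2
  p2 --g--> p2
  p2 --h--> p1
  p1 --g--> p1
Final state: p1
Accept states: {p2}
No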